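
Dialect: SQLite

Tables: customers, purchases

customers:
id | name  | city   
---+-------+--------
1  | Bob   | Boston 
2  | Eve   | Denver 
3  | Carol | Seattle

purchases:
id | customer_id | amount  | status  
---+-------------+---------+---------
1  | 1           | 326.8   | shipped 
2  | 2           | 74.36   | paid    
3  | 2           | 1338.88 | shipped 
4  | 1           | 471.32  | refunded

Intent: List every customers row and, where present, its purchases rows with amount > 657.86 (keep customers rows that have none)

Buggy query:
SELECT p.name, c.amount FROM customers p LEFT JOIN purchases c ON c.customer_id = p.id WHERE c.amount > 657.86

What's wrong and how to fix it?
Bug: Filtering c.amount in WHERE discards the NULL rows produced by LEFT JOIN, turning it into an inner join

Fix: Move the right-table condition into the ON clause so unmatched parents are kept

Corrected query:
SELECT p.name, c.amount FROM customers p LEFT JOIN purchases c ON c.customer_id = p.id AND c.amount > 657.86

Result:
name  | amount 
------+--------
Bob   | NULL   
Eve   | 1338.88
Carol | NULL   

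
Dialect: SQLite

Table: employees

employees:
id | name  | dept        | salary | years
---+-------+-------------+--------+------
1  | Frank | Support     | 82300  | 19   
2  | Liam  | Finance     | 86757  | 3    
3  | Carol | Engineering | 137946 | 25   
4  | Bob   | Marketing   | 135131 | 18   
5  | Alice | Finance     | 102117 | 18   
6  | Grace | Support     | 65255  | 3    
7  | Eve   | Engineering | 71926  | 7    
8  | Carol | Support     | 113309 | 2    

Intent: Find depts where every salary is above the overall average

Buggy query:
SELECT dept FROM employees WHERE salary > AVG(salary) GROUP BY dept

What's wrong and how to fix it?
Bug: AVG() is an aggregate; it can't sit directly in WHERE

Fix: Compute the overall average in a scalar subquery and compare each group's MIN against it in HAVING

Corrected query:
SELECT dept FROM employees GROUP BY dept HAVING MIN(salary) > (SELECT AVG(salary) FROM employees)

Result:
dept     
---------
Marketing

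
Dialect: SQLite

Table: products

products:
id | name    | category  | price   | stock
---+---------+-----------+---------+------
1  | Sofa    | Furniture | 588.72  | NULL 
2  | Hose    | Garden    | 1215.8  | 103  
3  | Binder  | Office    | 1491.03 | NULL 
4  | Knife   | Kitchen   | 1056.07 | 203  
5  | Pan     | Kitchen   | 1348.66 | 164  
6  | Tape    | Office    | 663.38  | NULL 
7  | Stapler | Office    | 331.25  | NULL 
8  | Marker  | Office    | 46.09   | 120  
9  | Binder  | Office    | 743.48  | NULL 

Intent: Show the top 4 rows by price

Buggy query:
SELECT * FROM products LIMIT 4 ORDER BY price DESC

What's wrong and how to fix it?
Bug: LIMIT must come after ORDER BY

Fix: Swap the clauses: ORDER BY first, then LIMIT

Corrected query:
SELECT * FROM products ORDER BY price DESC LIMIT 4

Result:
id | name   | category | price   | stock
---+--------+----------+---------+------
3  | Binder | Office   | 1491.03 | NULL 
5  | Pan    | Kitchen  | 1348.66 | 164  
2  | Hose   | Garden   | 1215.8  | 103  
4  | Knife  | Kitchen  | 1056.07 | 203  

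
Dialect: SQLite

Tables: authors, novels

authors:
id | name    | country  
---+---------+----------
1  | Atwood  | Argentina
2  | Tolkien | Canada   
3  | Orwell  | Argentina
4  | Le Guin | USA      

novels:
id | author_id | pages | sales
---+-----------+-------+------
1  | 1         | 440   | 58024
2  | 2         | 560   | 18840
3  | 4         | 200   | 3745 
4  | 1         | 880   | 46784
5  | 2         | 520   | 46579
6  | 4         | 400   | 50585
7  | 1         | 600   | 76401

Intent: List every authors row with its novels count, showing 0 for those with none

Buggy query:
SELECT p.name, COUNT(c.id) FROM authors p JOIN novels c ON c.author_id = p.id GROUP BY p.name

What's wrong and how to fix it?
Bug: An inner join excludes parents with zero children

Fix: Switch to LEFT JOIN to retain unmatched parent rows

Corrected query:
SELECT p.name, COUNT(c.id) FROM authors p LEFT JOIN novels c ON c.author_id = p.id GROUP BY p.name

Result:
name    | COUNT(c.id)
--------+------------
Atwood  | 3          
Le Guin | 2          
Orwell  | 0          
Tolkien | 2          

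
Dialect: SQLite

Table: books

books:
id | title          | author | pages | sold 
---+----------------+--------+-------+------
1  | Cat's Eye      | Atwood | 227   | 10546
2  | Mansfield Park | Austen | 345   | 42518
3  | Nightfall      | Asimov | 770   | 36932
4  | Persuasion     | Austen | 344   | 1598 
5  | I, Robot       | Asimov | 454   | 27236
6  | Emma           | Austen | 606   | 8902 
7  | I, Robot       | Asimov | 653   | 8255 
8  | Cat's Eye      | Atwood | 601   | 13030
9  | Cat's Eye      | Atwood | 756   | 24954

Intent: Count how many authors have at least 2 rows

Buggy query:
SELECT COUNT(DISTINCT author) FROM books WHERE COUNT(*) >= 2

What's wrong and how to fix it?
Bug: WHERE filters individual rows, not groups, so a group-level COUNT is invalid there

Fix: Use a subquery that GROUPs and filters with HAVING, then count its rows

Corrected query:
SELECT COUNT(*) FROM (SELECT author FROM books GROUP BY author HAVING COUNT(*) >= 2)

Result:
COUNT(*)
--------
3       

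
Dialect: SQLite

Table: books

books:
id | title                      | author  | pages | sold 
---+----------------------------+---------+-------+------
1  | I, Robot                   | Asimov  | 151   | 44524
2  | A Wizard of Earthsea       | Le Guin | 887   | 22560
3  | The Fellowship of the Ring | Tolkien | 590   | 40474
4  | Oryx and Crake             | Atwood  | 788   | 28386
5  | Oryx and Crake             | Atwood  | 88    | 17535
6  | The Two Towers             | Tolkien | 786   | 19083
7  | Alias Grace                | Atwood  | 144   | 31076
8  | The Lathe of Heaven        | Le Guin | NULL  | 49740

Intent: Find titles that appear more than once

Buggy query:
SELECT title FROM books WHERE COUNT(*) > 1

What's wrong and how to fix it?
Bug: COUNT(*) is an aggregate and cannot be used in WHERE

Fix: GROUP BY title, then filter groups with HAVING COUNT(*) > 1

Corrected query:
SELECT title FROM books GROUP BY title HAVING COUNT(*) > 1

Result:
title         
--------------
Oryx and Crake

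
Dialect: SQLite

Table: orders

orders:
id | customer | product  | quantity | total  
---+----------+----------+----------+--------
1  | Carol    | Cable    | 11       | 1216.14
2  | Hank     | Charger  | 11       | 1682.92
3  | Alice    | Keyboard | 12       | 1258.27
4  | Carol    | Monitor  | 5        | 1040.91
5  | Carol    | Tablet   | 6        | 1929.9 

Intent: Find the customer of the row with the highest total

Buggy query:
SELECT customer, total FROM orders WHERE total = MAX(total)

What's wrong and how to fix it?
Bug: MAX(total) is an aggregate and cannot be used directly in WHERE

Fix: Wrap MAX in a scalar subquery so WHERE compares against a single value

Corrected query:
SELECT customer, total FROM orders WHERE total = (SELECT MAX(total) FROM orders)

Result:
customer | total 
---------+-------
Carol    | 1929.9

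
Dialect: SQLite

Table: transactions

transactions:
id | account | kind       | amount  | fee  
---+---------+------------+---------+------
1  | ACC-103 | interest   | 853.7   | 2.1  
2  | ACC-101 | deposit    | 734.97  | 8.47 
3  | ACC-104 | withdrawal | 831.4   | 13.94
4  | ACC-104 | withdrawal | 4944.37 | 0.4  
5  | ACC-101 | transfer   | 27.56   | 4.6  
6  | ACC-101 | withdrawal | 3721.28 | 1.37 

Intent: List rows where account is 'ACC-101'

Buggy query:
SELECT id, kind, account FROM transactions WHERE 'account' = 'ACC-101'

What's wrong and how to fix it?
Bug: 'account' in single quotes is a string literal, not the column; the comparison is literal-vs-literal and never true

Fix: Reference the column as account without single quotes

Corrected query:
SELECT id, kind, account FROM transactions WHERE account = 'ACC-101'

Result:
id | kind       | account
---+------------+--------
2  | deposit    | ACC-101
5  | transfer   | ACC-101
6  | withdrawal | ACC-101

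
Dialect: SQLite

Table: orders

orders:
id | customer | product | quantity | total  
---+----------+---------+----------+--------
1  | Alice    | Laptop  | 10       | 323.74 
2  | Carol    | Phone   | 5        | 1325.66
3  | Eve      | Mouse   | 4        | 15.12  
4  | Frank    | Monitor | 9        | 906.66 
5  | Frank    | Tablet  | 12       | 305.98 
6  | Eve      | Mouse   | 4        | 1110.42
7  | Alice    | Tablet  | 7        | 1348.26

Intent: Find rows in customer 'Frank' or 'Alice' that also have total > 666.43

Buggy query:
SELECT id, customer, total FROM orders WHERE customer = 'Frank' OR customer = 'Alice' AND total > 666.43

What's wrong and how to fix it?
Bug: Without parentheses, AND is evaluated before OR, so the total filter only applies to the 'Alice' branch

Fix: Group the OR with parentheses (or use IN), then AND the threshold

Corrected query:
SELECT id, customer, total FROM orders WHERE (customer = 'Frank' OR customer = 'Alice') AND total > 666.43

Result:
id | customer | total  
---+----------+--------
4  | Frank    | 906.66 
7  | Alice    | 1348.26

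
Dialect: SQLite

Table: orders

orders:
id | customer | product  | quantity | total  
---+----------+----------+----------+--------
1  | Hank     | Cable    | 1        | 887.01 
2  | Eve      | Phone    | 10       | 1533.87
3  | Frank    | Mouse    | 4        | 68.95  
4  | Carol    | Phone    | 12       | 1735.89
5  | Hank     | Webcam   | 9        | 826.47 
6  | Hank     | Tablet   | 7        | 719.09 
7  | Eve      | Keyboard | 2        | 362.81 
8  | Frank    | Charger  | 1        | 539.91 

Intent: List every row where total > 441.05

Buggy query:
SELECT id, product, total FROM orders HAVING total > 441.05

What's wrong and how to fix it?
Bug: HAVING filters the output of aggregation, but this query has no GROUP BY and no aggregate functions, so SQLite rejects it (HAVING clause on a non-aggregate query); the condition here is per row

Fix: Use WHERE for row-level filtering

Corrected query:
SELECT id, product, total FROM orders WHERE total > 441.05

Result:
id | product | total  
---+---------+--------
1  | Cable   | 887.01 
2  | Phone   | 1533.87
4  | Phone   | 1735.89
5  | Webcam  | 826.47 
6  | Tablet  | 719.09 
8  | Charger | 539.91 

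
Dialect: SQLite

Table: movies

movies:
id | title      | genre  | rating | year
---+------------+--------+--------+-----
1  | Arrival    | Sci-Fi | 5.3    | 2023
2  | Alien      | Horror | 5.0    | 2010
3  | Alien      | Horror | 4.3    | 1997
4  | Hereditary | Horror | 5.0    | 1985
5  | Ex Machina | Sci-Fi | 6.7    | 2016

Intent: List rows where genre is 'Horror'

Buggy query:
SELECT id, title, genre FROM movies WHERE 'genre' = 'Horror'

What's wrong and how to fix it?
Bug: Single quotes denote string literals in SQL; the column name is being compared as a constant string

Fix: Reference the column as genre without single quotes

Corrected query:
SELECT id, title, genre FROM movies WHERE genre = 'Horror'

Result:
id | title      | genre 
---+------------+-------
2  | Alien      | Horror
3  | Alien      | Horror
4  | Hereditary | Horror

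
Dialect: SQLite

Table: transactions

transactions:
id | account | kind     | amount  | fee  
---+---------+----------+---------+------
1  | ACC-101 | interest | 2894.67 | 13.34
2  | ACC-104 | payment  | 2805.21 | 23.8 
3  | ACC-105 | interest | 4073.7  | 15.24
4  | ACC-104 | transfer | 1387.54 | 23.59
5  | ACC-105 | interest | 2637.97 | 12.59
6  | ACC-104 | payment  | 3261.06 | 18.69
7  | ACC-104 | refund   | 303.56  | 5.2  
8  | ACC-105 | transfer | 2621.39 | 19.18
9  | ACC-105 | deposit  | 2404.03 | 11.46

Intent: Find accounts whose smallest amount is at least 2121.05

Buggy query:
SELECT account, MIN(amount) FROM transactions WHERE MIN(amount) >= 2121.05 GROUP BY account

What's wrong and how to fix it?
Bug: MIN() in WHERE is a misuse of aggregate

Fix: Replace WHERE with HAVING after the GROUP BY

Corrected query:
SELECT account, MIN(amount) FROM transactions GROUP BY account HAVING MIN(amount) >= 2121.05

Result:
account | MIN(amount)
--------+------------
ACC-101 | 2894.67    
ACC-105 | 2404.03    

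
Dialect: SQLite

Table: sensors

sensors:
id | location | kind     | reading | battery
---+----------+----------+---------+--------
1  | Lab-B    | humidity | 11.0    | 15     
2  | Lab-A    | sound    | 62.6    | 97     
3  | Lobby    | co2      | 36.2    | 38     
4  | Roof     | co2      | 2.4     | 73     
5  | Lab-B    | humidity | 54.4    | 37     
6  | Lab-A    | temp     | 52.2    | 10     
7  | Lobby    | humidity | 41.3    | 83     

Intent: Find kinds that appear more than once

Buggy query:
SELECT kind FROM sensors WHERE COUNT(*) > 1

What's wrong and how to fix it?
Bug: WHERE can't reference COUNT(*); aggregates are computed after WHERE

Fix: GROUP BY kind, then filter groups with HAVING COUNT(*) > 1

Corrected query:
SELECT kind FROM sensors GROUP BY kind HAVING COUNT(*) > 1

Result:
kind    
--------
co2     
humidity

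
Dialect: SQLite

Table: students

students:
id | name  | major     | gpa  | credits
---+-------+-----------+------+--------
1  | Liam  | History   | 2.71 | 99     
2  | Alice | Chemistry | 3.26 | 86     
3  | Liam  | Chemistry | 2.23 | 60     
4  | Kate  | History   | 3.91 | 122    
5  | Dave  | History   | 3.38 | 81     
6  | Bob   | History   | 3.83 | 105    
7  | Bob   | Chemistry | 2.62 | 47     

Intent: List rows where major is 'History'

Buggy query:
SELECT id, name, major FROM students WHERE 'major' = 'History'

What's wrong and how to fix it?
Bug: 'major' in single quotes is a string literal, not the column; the comparison is literal-vs-literal and never true

Fix: Reference the column as major without single quotes

Corrected query:
SELECT id, name, major FROM students WHERE major = 'History'

Result:
id | name | major  
---+------+--------
1  | Liam | History
4  | Kate | History
5  | Dave | History
6  | Bob  | History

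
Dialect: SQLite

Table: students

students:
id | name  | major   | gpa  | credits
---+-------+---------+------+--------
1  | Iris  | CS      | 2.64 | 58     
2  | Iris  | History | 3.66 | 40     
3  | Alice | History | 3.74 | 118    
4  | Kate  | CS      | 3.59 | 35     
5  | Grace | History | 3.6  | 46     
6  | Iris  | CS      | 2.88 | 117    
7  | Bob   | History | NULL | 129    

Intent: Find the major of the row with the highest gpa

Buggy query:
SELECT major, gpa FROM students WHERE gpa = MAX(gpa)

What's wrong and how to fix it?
Bug: WHERE is evaluated per row; an aggregate over the whole table isn't defined there

Fix: Wrap MAX in a scalar subquery so WHERE compares against a single value

Corrected query:
SELECT major, gpa FROM students WHERE gpa = (SELECT MAX(gpa) FROM students)

Result:
major   | gpa 
--------+-----
History | 3.74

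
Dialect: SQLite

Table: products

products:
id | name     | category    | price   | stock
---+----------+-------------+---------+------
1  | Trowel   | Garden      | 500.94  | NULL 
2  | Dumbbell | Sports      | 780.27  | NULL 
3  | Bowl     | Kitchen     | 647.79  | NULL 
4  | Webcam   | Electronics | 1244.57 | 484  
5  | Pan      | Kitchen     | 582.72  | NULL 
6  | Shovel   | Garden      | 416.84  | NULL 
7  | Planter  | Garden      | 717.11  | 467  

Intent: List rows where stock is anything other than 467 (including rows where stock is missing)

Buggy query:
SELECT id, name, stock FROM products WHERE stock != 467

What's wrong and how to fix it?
Bug: 'stock != 467' is unknown when stock is NULL, so NULL rows are silently excluded

Fix: Add an explicit OR stock IS NULL to include the missing-value rows

Corrected query:
SELECT id, name, stock FROM products WHERE stock != 467 OR stock IS NULL

Result:
id | name     | stock
---+----------+------
1  | Trowel   | NULL 
2  | Dumbbell | NULL 
3  | Bowl     | NULL 
4  | Webcam   | 484  
5  | Pan      | NULL 
6  | Shovel   | NULL 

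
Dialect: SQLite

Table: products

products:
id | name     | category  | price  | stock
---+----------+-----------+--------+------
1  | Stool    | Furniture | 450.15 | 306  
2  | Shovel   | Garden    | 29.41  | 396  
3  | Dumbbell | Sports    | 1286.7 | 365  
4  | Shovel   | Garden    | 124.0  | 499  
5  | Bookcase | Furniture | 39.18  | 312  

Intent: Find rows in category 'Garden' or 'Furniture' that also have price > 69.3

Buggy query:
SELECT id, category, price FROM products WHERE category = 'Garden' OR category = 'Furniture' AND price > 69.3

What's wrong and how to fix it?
Bug: Without parentheses, AND is evaluated before OR, so the price filter only applies to the 'Furniture' branch

Fix: Add parentheses around the OR so the AND applies to both alternatives

Corrected query:
SELECT id, category, price FROM products WHERE (category = 'Garden' OR category = 'Furniture') AND price > 69.3

Result:
id | category  | price 
---+-----------+-------
1  | Furniture | 450.15
4  | Garden    | 124   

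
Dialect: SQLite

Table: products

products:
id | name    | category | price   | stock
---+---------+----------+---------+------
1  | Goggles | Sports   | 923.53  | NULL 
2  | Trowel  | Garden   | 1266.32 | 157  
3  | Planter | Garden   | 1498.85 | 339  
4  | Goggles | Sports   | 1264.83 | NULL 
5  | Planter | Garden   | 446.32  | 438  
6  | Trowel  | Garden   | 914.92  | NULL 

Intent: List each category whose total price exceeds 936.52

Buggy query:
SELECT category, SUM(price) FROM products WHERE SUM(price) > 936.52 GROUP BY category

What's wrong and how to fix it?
Bug: Aggregate functions cannot appear in a WHERE clause

Fix: Move the aggregate condition to a HAVING clause

Corrected query:
SELECT category, SUM(price) FROM products GROUP BY category HAVING SUM(price) > 936.52

Result:
category | SUM(price)
---------+-----------
Garden   | 4126.41   
Sports   | 2188.36   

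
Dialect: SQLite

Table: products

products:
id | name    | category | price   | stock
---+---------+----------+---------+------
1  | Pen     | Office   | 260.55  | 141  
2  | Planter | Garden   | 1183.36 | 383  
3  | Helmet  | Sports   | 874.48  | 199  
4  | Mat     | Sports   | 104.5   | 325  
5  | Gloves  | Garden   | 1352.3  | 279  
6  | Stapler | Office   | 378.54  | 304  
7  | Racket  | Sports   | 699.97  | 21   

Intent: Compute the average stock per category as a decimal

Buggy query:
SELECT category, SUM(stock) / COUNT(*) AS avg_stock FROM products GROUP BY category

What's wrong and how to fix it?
Bug: SUM(stock) and COUNT(*) are both integers; the division truncates the fractional part

Fix: Cast one side to REAL so the division keeps the fractional part

Corrected query:
SELECT category, SUM(stock) * 1.0 / COUNT(*) AS avg_stock FROM products GROUP BY category

Result:
category | avg_stock 
---------+-----------
Garden   | 331       
Office   | 222.5     
Sports   | 181.666667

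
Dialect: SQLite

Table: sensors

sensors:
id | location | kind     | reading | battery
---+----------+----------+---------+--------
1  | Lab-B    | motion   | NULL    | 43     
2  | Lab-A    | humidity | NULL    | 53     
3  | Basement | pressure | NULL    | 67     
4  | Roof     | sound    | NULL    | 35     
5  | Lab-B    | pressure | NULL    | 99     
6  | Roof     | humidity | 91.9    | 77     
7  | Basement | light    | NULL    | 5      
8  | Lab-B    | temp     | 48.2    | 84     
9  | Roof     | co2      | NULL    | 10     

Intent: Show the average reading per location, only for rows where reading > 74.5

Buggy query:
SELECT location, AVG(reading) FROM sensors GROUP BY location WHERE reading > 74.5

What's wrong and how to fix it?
Bug: WHERE cannot follow GROUP BY

Fix: Move the WHERE clause before GROUP BY

Corrected query:
SELECT location, AVG(reading) FROM sensors WHERE reading > 74.5 GROUP BY location

Result:
location | AVG(reading)
---------+-------------
Roof     | 91.9        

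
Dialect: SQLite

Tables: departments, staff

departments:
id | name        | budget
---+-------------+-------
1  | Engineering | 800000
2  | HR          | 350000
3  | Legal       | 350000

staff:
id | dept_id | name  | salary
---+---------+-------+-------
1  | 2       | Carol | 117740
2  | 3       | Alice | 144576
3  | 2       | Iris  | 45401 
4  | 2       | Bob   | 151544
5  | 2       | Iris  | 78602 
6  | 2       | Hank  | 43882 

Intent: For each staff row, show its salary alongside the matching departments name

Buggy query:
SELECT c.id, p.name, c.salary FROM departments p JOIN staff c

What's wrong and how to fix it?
Bug: JOIN with no ON clause produces a cartesian product; every staff row pairs with every departments row

Fix: Add ON c.dept_id = p.id to the JOIN

Corrected query:
SELECT c.id, p.name, c.salary FROM departments p JOIN staff c ON c.dept_id = p.id

Result:
id | name  | salary
---+-------+-------
1  | HR    | 117740
2  | Legal | 144576
3  | HR    | 45401 
4  | HR    | 151544
5  | HR    | 78602 
6  | HR    | 43882 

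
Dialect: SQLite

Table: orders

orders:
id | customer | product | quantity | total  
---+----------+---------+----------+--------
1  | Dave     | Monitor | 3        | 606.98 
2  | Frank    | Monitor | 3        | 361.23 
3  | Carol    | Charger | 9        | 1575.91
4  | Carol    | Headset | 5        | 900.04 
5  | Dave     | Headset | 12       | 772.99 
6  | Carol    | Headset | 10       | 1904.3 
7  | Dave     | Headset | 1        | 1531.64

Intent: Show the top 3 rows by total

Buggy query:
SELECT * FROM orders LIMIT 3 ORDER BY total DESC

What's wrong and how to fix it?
Bug: LIMIT must come after ORDER BY

Fix: Swap the clauses: ORDER BY first, then LIMIT

Corrected query:
SELECT * FROM orders ORDER BY total DESC LIMIT 3

Result:
id | customer | product | quantity | total  
---+----------+---------+----------+--------
6  | Carol    | Headset | 10       | 1904.3 
3  | Carol    | Charger | 9        | 1575.91
7  | Dave     | Headset | 1        | 1531.64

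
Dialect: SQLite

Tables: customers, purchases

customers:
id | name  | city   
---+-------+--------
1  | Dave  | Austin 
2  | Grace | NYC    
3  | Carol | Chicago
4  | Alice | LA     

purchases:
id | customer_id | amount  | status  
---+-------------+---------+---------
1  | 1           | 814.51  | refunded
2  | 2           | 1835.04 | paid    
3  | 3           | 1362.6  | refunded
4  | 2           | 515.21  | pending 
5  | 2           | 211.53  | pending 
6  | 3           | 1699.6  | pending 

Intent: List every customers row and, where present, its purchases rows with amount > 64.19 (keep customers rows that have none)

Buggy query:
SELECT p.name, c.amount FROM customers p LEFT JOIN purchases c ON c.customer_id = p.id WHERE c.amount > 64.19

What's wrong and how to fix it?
Bug: Filtering c.amount in WHERE discards the NULL rows produced by LEFT JOIN, turning it into an inner join

Fix: Put 'c.amount > 64.19' in the JOIN's ON clause instead of WHERE

Corrected query:
SELECT p.name, c.amount FROM customers p LEFT JOIN purchases c ON c.customer_id = p.id AND c.amount > 64.19

Result:
name  | amount 
------+--------
Dave  | 814.51 
Grace | 211.53 
Grace | 515.21 
Grace | 1835.04
Carol | 1362.6 
Carol | 1699.6 
Alice | NULL   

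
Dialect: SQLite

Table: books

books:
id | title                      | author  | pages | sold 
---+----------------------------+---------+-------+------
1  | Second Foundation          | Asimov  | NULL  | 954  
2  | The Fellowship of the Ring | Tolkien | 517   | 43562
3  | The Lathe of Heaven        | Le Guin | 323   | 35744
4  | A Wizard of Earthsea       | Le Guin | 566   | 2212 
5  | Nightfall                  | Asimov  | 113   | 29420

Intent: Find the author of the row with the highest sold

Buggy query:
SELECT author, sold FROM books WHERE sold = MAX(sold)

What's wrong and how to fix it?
Bug: MAX(sold) is an aggregate and cannot be used directly in WHERE

Fix: Wrap MAX in a scalar subquery so WHERE compares against a single value

Corrected query:
SELECT author, sold FROM books WHERE sold = (SELECT MAX(sold) FROM books)

Result:
author  | sold 
--------+------
Tolkien | 43562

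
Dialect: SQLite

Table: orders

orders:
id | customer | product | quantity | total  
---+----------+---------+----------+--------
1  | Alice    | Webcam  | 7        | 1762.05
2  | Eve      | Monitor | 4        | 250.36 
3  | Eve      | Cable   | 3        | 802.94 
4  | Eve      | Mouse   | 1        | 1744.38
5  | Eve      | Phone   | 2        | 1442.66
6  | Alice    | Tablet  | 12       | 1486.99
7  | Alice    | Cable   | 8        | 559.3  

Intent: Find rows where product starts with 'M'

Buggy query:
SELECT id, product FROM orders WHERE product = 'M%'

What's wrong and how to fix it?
Bug: Wildcards only work with LIKE; '=' treats '%' as a literal character

Fix: Replace '=' with LIKE so 'M%' is treated as a pattern

Corrected query:
SELECT id, product FROM orders WHERE product LIKE 'M%'

Result:
id | product
---+--------
2  | Monitor
4  | Mouse  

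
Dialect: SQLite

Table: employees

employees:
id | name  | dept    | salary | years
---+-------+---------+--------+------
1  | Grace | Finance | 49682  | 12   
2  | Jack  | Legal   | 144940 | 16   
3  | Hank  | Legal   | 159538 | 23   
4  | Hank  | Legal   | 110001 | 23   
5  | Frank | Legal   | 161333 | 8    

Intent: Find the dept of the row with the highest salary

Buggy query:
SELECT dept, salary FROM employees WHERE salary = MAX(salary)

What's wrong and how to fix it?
Bug: MAX(salary) is an aggregate and cannot be used directly in WHERE

Fix: Use a subquery: WHERE salary = (SELECT MAX(salary) FROM employees)

Corrected query:
SELECT dept, salary FROM employees WHERE salary = (SELECT MAX(salary) FROM employees)

Result:
dept  | salary
------+-------
Legal | 161333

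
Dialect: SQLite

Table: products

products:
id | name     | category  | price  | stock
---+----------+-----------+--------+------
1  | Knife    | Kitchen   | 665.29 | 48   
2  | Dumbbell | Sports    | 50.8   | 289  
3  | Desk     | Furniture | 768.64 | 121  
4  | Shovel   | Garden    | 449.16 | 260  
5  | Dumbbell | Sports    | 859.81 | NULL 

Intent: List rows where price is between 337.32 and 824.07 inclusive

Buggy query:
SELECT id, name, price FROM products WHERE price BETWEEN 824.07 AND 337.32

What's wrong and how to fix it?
Bug: BETWEEN expects the lower bound first; with 824.07 AND 337.32 the range is empty

Fix: Swap the bounds so the smaller value comes first

Corrected query:
SELECT id, name, price FROM products WHERE price BETWEEN 337.32 AND 824.07

Result:
id | name   | price 
---+--------+-------
1  | Knife  | 665.29
3  | Desk   | 768.64
4  | Shovel | 449.16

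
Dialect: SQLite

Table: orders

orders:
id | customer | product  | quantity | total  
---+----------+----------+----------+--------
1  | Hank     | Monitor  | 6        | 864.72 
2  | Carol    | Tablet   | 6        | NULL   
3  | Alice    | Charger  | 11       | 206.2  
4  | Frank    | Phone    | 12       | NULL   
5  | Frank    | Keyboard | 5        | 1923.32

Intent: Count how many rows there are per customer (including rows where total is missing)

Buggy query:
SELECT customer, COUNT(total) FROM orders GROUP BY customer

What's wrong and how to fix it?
Bug: COUNT(column) counts non-NULL values only; rows with NULL total aren't counted

Fix: Replace COUNT(total) with COUNT(*)

Corrected query:
SELECT customer, COUNT(*) FROM orders GROUP BY customer

Result:
customer | COUNT(*)
---------+---------
Alice    | 1       
Carol    | 1       
Frank    | 2       
Hank     | 1       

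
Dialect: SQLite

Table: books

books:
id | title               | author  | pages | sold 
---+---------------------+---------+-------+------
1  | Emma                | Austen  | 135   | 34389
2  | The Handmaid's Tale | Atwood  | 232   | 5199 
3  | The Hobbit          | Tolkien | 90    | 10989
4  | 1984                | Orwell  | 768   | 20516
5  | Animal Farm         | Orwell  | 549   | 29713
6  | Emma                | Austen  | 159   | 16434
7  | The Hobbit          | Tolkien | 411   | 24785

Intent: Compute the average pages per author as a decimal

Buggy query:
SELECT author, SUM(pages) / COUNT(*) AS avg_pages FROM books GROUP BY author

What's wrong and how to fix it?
Bug: SUM(pages) and COUNT(*) are both integers; the division truncates the fractional part

Fix: Cast one side to REAL so the division keeps the fractional part

Corrected query:
SELECT author, SUM(pages) * 1.0 / COUNT(*) AS avg_pages FROM books GROUP BY author

Result:
author  | avg_pages
--------+----------
Atwood  | 232      
Austen  | 147      
Orwell  | 658.5    
Tolkien | 250.5    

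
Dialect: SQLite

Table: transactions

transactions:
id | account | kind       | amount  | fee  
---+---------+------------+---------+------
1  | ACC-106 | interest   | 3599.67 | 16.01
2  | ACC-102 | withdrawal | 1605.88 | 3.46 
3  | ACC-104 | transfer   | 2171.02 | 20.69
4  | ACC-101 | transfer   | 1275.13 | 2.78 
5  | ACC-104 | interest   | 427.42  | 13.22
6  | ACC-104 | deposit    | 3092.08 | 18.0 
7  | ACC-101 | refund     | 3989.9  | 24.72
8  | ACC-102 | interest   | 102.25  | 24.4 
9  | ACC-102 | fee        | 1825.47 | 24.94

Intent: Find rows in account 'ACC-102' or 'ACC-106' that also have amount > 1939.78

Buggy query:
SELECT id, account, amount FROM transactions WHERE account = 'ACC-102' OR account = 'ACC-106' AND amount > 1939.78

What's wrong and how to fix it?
Bug: AND binds tighter than OR, so this parses as account = 'ACC-102' OR (account = 'ACC-106' AND amount > 1939.78)

Fix: Group the OR with parentheses (or use IN), then AND the threshold

Corrected query:
SELECT id, account, amount FROM transactions WHERE (account = 'ACC-102' OR account = 'ACC-106') AND amount > 1939.78

Result:
id | account | amount 
---+---------+--------
1  | ACC-106 | 3599.67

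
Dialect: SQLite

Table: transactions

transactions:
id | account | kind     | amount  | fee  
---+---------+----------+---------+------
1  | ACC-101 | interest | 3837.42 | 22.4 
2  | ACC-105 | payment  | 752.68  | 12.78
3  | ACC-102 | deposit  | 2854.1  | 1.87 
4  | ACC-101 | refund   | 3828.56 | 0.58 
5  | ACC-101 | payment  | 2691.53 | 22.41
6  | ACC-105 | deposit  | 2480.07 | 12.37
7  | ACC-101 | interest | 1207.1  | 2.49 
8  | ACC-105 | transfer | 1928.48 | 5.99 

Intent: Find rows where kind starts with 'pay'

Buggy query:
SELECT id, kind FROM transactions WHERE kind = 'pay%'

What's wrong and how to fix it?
Bug: Wildcards only work with LIKE; '=' treats '%' as a literal character

Fix: Replace '=' with LIKE so 'pay%' is treated as a pattern

Corrected query:
SELECT id, kind FROM transactions WHERE kind LIKE 'pay%'

Result:
id | kind   
---+--------
2  | payment
5  | payment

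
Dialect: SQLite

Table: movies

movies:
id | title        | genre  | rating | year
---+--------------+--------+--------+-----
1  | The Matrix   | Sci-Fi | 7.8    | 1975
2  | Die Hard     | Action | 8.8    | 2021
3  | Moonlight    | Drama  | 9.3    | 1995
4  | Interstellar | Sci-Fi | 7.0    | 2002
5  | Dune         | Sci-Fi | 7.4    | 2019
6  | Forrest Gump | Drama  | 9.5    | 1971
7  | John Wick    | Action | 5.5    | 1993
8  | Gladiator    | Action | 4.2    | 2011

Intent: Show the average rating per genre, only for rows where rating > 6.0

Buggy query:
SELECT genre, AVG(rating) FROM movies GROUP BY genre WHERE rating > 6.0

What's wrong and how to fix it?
Bug: WHERE cannot follow GROUP BY

Fix: Place WHERE between FROM and GROUP BY

Corrected query:
SELECT genre, AVG(rating) FROM movies WHERE rating > 6.0 GROUP BY genre

Result:
genre  | AVG(rating)
-------+------------
Action | 8.8        
Drama  | 9.4        
Sci-Fi | 7.4        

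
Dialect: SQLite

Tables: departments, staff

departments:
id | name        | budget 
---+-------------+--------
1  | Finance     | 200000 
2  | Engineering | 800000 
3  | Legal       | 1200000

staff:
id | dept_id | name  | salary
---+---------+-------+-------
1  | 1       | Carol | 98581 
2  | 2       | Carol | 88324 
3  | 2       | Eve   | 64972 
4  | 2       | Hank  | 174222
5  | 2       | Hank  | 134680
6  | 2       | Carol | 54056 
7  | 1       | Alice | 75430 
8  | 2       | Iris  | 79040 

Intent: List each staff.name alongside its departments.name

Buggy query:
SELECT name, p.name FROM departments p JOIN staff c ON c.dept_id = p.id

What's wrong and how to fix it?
Bug: 'name' exists in both joined tables, so the database can't tell which one is meant

Fix: Prefix ambiguous columns with the table alias

Corrected query:
SELECT c.name, p.name FROM departments p JOIN staff c ON c.dept_id = p.id

Result:
name  | name       
------+------------
Carol | Finance    
Carol | Engineering
Eve   | Engineering
Hank  | Engineering
Hank  | Engineering
Carol | Engineering
Alice | Finance    
Iris  | Engineering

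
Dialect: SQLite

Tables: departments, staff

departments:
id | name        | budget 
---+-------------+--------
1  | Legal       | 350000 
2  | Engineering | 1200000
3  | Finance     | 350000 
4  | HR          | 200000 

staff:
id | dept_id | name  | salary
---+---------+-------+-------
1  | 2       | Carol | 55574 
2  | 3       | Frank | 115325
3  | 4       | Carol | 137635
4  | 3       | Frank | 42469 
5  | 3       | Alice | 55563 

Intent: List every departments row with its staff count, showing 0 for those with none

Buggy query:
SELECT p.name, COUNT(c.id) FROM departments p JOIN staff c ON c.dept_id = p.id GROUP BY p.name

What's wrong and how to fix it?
Bug: An inner join excludes parents with zero children

Fix: Switch to LEFT JOIN to retain unmatched parent rows

Corrected query:
SELECT p.name, COUNT(c.id) FROM departments p LEFT JOIN staff c ON c.dept_id = p.id GROUP BY p.name

Result:
name        | COUNT(c.id)
------------+------------
Engineering | 1          
Finance     | 3          
HR          | 1          
Legal       | 0          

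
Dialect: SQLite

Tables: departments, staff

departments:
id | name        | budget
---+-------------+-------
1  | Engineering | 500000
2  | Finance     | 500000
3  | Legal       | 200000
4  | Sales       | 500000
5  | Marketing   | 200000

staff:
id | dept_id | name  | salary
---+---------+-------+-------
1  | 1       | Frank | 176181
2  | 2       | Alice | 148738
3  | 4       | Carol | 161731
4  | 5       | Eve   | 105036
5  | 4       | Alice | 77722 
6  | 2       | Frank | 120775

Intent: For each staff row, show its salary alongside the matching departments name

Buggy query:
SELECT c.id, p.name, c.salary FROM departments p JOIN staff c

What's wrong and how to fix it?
Bug: Missing join condition: each staff row is matched to all departments rows instead of just its own

Fix: Specify the join condition linking the foreign key to the parent id

Corrected query:
SELECT c.id, p.name, c.salary FROM departments p JOIN staff c ON c.dept_id = p.id

Result:
id | name        | salary
---+-------------+-------
1  | Engineering | 176181
2  | Finance     | 148738
3  | Sales       | 161731
4  | Marketing   | 105036
5  | Sales       | 77722 
6  | Finance     | 120775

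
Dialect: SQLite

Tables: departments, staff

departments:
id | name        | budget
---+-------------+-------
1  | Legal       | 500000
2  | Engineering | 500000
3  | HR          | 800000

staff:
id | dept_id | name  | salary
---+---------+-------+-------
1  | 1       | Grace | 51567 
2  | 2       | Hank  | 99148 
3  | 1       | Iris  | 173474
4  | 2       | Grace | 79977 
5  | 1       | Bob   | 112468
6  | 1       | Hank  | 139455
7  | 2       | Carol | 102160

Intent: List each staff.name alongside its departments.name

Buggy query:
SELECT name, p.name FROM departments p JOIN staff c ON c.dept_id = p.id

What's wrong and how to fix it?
Bug: Both tables have a 'name' column; the unqualified reference is ambiguous

Fix: Prefix ambiguous columns with the table alias

Corrected query:
SELECT c.name, p.name FROM departments p JOIN staff c ON c.dept_id = p.id

Result:
name  | name       
------+------------
Grace | Legal      
Hank  | Engineering
Iris  | Legal      
Grace | Engineering
Bob   | Legal      
Hank  | Legal      
Carol | Engineering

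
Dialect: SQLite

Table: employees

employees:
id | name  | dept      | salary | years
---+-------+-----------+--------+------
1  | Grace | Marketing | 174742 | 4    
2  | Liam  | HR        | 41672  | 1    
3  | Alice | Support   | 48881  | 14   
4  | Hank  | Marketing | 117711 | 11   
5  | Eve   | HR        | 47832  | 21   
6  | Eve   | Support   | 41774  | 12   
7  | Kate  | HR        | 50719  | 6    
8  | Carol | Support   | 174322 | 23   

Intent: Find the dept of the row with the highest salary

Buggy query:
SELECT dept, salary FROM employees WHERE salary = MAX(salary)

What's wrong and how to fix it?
Bug: WHERE is evaluated per row; an aggregate over the whole table isn't defined there

Fix: Wrap MAX in a scalar subquery so WHERE compares against a single value

Corrected query:
SELECT dept, salary FROM employees WHERE salary = (SELECT MAX(salary) FROM employees)

Result:
dept      | salary
----------+-------
Marketing | 174742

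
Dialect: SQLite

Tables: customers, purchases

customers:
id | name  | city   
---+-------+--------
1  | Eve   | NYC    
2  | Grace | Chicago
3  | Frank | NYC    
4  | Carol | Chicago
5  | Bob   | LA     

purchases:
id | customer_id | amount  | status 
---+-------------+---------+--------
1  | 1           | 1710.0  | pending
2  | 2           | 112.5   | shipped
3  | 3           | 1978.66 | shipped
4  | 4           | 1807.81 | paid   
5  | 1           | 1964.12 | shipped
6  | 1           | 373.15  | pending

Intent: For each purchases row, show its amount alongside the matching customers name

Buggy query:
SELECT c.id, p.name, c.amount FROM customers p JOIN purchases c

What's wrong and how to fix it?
Bug: Missing join condition: each purchases row is matched to all customers rows instead of just its own

Fix: Specify the join condition linking the foreign key to the parent id

Corrected query:
SELECT c.id, p.name, c.amount FROM customers p JOIN purchases c ON c.customer_id = p.id

Result:
id | name  | amount 
---+-------+--------
1  | Eve   | 1710   
2  | Grace | 112.5  
3  | Frank | 1978.66
4  | Carol | 1807.81
5  | Eve   | 1964.12
6  | Eve   | 373.15 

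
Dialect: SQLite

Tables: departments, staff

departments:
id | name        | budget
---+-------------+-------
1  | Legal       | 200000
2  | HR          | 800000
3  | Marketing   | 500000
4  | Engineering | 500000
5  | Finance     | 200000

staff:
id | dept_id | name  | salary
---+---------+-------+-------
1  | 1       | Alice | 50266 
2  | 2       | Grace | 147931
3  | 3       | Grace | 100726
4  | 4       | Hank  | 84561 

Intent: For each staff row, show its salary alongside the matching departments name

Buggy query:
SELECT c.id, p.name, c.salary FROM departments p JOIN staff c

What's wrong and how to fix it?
Bug: Missing join condition: each staff row is matched to all departments rows instead of just its own

Fix: Add ON c.dept_id = p.id to the JOIN

Corrected query:
SELECT c.id, p.name, c.salary FROM departments p JOIN staff c ON c.dept_id = p.id

Result:
id | name        | salary
---+-------------+-------
1  | Legal       | 50266 
2  | HR          | 147931
3  | Marketing   | 100726
4  | Engineering | 84561 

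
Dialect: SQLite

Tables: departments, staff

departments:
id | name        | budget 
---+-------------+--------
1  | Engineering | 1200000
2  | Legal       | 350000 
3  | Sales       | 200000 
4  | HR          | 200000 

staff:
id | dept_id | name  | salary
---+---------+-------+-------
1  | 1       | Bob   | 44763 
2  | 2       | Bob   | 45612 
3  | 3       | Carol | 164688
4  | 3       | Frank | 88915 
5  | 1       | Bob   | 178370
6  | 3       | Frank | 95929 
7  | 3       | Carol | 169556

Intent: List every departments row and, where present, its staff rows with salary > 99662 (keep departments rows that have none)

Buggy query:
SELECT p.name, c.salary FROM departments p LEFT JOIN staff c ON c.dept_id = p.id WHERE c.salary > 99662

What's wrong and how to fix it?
Bug: A WHERE condition on the right-hand table after LEFT JOIN drops unmatched parents

Fix: Move the right-table condition into the ON clause so unmatched parents are kept

Corrected query:
SELECT p.name, c.salary FROM departments p LEFT JOIN staff c ON c.dept_id = p.id AND c.salary > 99662

Result:
name        | salary
------------+-------
Engineering | 178370
Legal       | NULL  
Sales       | 164688
Sales       | 169556
HR          | NULL  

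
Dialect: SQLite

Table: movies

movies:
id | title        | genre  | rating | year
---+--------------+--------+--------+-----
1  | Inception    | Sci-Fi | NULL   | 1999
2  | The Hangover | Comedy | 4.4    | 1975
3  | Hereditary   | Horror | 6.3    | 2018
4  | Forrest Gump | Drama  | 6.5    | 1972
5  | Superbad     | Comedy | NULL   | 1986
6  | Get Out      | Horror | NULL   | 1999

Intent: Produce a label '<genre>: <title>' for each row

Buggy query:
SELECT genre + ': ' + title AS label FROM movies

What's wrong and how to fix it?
Bug: SQLite uses || for string concatenation; + coerces text to numbers (yielding 0)

Fix: Use the || operator for string concatenation

Corrected query:
SELECT genre || ': ' || title AS label FROM movies

Result:
label               
--------------------
Sci-Fi: Inception   
Comedy: The Hangover
Horror: Hereditary  
Drama: Forrest Gump 
Comedy: Superbad    
Horror: Get Out     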